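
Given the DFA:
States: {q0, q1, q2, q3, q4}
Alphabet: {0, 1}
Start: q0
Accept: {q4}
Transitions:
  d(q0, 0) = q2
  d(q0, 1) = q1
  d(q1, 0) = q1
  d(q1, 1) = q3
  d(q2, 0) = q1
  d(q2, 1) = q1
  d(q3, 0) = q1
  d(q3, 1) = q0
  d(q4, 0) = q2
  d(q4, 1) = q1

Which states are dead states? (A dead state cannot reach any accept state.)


Forward reachability from each state:
  q0 -> reaches {q0, q1, q2, q3}, no accept state (dead)
  q1 -> reaches {q0, q1, q2, q3}, no accept state (dead)
  q2 -> reaches {q0, q1, q2, q3}, no accept state (dead)
  q3 -> reaches {q0, q1, q2, q3}, no accept state (dead)
  q4 -> reaches accept state q4 (live)

{q0, q1, q2, q3}


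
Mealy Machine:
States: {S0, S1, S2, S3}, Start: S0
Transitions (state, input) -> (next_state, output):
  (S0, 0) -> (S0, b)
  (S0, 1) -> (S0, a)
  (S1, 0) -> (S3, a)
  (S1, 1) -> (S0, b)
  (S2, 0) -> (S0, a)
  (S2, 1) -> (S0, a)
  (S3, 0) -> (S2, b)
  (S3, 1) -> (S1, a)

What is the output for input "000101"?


Step-by-step:
  (S0, 0) -> (S0, b)
  (S0, 0) -> (S0, b)
  (S0, 0) -> (S0, b)
  (S0, 1) -> (S0, a)
  (S0, 0) -> (S0, b)
  (S0, 1) -> (S0, a)

"bbbaba"


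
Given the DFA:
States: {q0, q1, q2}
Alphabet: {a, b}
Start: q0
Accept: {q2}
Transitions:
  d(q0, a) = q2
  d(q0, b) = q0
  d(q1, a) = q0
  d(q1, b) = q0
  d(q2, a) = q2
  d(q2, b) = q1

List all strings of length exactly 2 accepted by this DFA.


All strings of length 2: 4 total
Accepted: 2

"aa", "ba"


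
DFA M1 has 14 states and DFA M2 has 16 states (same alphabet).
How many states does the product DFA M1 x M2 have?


Product construction pairs every M1 state with every M2 state.
14 * 16 = 224

224


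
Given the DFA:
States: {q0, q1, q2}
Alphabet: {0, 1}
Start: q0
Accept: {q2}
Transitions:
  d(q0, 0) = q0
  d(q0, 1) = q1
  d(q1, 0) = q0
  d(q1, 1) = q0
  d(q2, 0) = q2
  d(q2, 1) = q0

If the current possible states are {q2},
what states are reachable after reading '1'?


Apply transition on '1' from each current state:
  d(q2, 1) = q0

{q0}


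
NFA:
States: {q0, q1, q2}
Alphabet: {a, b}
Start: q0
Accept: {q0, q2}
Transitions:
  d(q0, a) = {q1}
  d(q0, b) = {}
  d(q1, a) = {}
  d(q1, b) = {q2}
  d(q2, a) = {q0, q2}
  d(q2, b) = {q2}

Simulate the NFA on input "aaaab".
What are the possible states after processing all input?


Start: {q0}
  --a--> {q1}
  --a--> {}
  --a--> {}
  --a--> {}
  --b--> {}

{} (empty set, no valid transitions)


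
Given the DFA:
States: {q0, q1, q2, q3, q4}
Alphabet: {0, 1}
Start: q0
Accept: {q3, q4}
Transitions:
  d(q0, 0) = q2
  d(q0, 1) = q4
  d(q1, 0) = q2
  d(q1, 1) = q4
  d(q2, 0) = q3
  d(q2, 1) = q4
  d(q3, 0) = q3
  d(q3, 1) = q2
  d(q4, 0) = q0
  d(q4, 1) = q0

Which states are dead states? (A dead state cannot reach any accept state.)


Forward reachability from each state:
  q0 -> reaches accept state q3 (live)
  q1 -> reaches accept state q3 (live)
  q2 -> reaches accept state q3 (live)
  q3 -> reaches accept state q3 (live)
  q4 -> reaches accept state q3 (live)

None (all states can reach an accept state)


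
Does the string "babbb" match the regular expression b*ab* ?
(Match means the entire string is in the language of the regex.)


|string| = 5; first = 'b'; last = 'b'

Yes, "babbb" matches b*ab*


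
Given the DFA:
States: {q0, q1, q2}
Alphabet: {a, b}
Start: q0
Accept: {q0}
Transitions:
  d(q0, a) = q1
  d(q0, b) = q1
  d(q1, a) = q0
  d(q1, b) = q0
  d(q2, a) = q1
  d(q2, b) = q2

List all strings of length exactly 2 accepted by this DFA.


All strings of length 2: 4 total
Accepted: 4

"aa", "ab", "ba", "bb"


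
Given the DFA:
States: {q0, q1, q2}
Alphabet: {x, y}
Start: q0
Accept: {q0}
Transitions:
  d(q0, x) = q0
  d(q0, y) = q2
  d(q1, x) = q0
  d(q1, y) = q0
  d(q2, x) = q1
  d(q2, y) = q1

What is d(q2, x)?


Looking up transition d(q2, x)

q1


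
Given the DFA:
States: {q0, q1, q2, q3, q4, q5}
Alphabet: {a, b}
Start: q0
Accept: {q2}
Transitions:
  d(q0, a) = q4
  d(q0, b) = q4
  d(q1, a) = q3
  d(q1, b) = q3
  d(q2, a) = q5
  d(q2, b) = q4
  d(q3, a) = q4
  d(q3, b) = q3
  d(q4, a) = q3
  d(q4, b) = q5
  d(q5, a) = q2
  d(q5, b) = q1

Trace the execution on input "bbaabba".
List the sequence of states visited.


Input: bbaabba
d(q0, b) = q4
d(q4, b) = q5
d(q5, a) = q2
d(q2, a) = q5
d(q5, b) = q1
d(q1, b) = q3
d(q3, a) = q4


q0 -> q4 -> q5 -> q2 -> q5 -> q1 -> q3 -> q4


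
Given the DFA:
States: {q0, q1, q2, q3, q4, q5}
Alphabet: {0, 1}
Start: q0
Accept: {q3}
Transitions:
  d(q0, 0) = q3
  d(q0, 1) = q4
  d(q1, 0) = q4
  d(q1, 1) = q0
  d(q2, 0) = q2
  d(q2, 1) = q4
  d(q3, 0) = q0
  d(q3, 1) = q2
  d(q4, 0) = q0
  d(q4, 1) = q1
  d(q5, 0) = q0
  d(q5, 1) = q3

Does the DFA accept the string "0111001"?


Trace: q0 -> q3 -> q2 -> q4 -> q1 -> q4 -> q0 -> q4
Final state: q4
Accept states: {q3}

No, rejected (final state q4 is not an accept state)


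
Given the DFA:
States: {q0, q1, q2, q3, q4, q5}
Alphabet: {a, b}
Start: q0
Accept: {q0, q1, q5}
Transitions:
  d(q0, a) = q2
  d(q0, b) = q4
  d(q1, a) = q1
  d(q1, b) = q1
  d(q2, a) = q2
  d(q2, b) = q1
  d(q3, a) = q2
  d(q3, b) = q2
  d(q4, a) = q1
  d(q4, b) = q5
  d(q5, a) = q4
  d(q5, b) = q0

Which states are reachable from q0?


BFS from q0:
  layer 0: {q0}
  layer 1: {q2, q4}
  layer 2: {q1, q5}

{q0, q1, q2, q4, q5}


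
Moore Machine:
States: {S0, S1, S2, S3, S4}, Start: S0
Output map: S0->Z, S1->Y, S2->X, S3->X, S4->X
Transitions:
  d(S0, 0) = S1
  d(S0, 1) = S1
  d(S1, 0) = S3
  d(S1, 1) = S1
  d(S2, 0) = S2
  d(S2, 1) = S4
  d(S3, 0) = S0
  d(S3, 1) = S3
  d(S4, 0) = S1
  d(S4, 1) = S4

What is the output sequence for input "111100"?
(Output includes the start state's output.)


Start: S0 (output Z)
  --1--> S1 (output Y)
  --1--> S1 (output Y)
  --1--> S1 (output Y)
  --1--> S1 (output Y)
  --0--> S3 (output X)
  --0--> S0 (output Z)

"ZYYYYXZ"


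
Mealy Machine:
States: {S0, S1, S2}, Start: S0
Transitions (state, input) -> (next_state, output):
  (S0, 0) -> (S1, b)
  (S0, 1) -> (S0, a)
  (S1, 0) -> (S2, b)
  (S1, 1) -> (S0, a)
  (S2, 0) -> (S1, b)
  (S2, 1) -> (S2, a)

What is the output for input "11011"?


Step-by-step:
  (S0, 1) -> (S0, a)
  (S0, 1) -> (S0, a)
  (S0, 0) -> (S1, b)
  (S1, 1) -> (S0, a)
  (S0, 1) -> (S0, a)

"aabaa"


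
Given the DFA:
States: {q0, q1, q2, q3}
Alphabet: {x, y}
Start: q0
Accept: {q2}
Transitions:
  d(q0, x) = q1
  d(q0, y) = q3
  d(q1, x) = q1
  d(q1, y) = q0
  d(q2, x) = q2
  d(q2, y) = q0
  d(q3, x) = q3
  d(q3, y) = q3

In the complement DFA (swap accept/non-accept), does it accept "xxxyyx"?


Trace: q0 -> q1 -> q1 -> q1 -> q0 -> q3 -> q3
Final: q3
Original accept: {q2}
Complement: q3 is not in original accept

Yes, complement accepts (original rejects)


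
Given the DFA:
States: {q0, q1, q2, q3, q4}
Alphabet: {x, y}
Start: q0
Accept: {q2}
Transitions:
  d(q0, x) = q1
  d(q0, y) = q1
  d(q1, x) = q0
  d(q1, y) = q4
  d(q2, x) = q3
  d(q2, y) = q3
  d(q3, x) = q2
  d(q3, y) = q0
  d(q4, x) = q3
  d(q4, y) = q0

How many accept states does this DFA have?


Accept states listed: {q2}
Counting: q2(1)

1


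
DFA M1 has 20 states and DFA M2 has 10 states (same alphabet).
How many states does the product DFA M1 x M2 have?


Product construction pairs every M1 state with every M2 state.
20 * 10 = 200

200


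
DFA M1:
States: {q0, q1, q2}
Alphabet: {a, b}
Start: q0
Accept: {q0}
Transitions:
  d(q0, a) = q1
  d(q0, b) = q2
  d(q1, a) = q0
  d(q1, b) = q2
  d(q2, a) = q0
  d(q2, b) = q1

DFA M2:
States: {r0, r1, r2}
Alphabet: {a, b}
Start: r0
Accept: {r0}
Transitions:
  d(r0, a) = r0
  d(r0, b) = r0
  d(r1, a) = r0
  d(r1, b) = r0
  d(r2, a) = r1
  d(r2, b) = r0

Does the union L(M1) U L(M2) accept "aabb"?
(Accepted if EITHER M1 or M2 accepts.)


M1: final=q1 accepted=False
M2: final=r0 accepted=True

Yes, union accepts


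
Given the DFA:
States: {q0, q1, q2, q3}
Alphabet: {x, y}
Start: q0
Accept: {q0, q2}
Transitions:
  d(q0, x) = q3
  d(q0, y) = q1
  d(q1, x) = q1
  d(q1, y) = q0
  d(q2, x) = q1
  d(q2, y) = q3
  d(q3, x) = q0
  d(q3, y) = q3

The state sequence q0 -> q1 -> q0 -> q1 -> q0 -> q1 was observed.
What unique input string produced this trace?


Trace back each transition to find the symbol:
  q0 --[y]--> q1
  q1 --[y]--> q0
  q0 --[y]--> q1
  q1 --[y]--> q0
  q0 --[y]--> q1

"yyyyy"


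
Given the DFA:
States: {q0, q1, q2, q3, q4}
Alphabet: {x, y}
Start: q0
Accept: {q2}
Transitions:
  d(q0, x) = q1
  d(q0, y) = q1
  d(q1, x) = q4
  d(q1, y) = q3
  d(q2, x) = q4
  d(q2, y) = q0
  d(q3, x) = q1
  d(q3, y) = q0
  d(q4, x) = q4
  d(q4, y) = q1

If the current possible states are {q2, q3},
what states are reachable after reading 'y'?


Apply transition on 'y' from each current state:
  d(q2, y) = q0
  d(q3, y) = q0

{q0}


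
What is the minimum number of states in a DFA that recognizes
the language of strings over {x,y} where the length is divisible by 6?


States track (length) mod 6.
Need 6 states: one per remainder 0..5; accept = remainder 0.

6


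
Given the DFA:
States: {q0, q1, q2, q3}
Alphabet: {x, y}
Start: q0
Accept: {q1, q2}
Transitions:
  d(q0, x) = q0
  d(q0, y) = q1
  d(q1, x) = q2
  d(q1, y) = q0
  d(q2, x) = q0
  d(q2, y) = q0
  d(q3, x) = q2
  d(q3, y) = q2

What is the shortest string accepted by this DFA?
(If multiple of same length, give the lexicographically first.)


BFS by string length (lex-first path to each state shown):
  len 0: q0<-""
  len 1: q0<-"x", q1<-"y"
Found accept state at length 1.

"y"


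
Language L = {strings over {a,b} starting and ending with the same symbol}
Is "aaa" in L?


first = 'a', last = 'a'

Yes, "aaa" is in L


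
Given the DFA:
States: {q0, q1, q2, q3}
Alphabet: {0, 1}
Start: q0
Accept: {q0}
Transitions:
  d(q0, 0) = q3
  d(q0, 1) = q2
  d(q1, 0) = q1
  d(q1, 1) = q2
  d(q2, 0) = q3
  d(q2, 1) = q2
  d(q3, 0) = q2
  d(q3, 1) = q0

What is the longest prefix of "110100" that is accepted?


Run the DFA, marking each prefix where the state is accepting:
  "" -> q0 [accept]
  "1" -> q2 [reject]
  "11" -> q2 [reject]
  "110" -> q3 [reject]
  "1101" -> q0 [accept]
  "11010" -> q3 [reject]
  "110100" -> q2 [reject]

"1101"


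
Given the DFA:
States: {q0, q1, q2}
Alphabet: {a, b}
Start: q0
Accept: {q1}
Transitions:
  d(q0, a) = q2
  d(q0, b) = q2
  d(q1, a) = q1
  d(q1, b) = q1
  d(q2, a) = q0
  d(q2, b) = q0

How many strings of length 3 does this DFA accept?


Enumerating all length-3 strings:
  "aaa" -> q2 [reject]
  "aab" -> q2 [reject]
  "aba" -> q2 [reject]
  "abb" -> q2 [reject]
  "baa" -> q2 [reject]
  "bab" -> q2 [reject]
  "bba" -> q2 [reject]
  "bbb" -> q2 [reject]

0 out of 8


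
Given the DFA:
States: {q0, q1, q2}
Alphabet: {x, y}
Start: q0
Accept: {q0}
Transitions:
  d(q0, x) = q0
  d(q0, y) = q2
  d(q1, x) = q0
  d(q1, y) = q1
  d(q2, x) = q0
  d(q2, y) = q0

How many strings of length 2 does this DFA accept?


Enumerating all length-2 strings:
  "xx" -> q0 [accept]
  "xy" -> q2 [reject]
  "yx" -> q0 [accept]
  "yy" -> q0 [accept]

3 out of 4


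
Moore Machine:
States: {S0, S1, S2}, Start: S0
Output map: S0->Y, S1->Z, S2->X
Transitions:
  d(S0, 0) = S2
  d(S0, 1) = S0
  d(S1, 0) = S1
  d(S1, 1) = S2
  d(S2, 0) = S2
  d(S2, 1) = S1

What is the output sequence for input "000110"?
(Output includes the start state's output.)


Start: S0 (output Y)
  --0--> S2 (output X)
  --0--> S2 (output X)
  --0--> S2 (output X)
  --1--> S1 (output Z)
  --1--> S2 (output X)
  --0--> S2 (output X)

"YXXXZXX"


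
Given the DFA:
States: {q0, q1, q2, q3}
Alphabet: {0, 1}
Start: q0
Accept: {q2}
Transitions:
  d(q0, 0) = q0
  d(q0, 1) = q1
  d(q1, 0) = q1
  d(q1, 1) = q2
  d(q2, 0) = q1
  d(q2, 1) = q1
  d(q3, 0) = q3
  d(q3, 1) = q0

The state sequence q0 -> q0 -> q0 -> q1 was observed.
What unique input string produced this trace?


Trace back each transition to find the symbol:
  q0 --[0]--> q0
  q0 --[0]--> q0
  q0 --[1]--> q1

"001"


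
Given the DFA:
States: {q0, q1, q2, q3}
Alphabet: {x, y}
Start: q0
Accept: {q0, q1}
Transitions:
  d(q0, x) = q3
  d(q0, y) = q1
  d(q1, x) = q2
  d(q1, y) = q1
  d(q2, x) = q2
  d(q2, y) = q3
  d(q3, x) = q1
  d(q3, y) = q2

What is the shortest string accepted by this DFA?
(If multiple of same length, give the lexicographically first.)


BFS by string length (lex-first path to each state shown):
  len 0: q0<-""
Found accept state at length 0.

"" (empty string)


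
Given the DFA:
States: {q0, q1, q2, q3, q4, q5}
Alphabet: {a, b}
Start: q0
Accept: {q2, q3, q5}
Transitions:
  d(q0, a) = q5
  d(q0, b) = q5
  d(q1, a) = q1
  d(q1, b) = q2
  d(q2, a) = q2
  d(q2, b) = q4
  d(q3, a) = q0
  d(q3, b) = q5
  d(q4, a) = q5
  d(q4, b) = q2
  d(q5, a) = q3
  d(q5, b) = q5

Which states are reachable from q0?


BFS from q0:
  layer 0: {q0}
  layer 1: {q5}
  layer 2: {q3}

{q0, q3, q5}


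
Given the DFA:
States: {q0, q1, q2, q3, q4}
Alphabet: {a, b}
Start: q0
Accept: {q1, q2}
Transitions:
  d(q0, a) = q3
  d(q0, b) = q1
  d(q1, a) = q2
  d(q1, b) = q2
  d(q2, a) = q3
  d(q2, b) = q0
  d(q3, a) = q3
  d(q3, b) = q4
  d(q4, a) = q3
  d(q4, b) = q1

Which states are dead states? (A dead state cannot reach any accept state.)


Forward reachability from each state:
  q0 -> reaches accept state q1 (live)
  q1 -> reaches accept state q1 (live)
  q2 -> reaches accept state q1 (live)
  q3 -> reaches accept state q1 (live)
  q4 -> reaches accept state q1 (live)

None (all states can reach an accept state)


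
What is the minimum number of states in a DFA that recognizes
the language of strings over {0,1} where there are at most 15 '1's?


States: count = 0, 1, ..., 15 (all accepting; 16 states), plus a dead state for count > 15.
Total: 16 + 1 = 17.

17


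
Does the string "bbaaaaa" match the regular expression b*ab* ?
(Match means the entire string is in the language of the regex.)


|string| = 7; first = 'b'; last = 'a'

No, "bbaaaaa" does not match b*ab*


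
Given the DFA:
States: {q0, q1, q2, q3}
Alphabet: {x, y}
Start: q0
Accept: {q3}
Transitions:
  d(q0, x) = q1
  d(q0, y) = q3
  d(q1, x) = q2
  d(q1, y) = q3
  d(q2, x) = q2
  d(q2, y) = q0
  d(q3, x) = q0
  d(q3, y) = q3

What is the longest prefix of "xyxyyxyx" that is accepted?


Run the DFA, marking each prefix where the state is accepting:
  "" -> q0 [reject]
  "x" -> q1 [reject]
  "xy" -> q3 [accept]
  "xyx" -> q0 [reject]
  "xyxy" -> q3 [accept]
  "xyxyy" -> q3 [accept]
  "xyxyyx" -> q0 [reject]
  "xyxyyxy" -> q3 [accept]
  "xyxyyxyx" -> q0 [reject]

"xyxyyxy"


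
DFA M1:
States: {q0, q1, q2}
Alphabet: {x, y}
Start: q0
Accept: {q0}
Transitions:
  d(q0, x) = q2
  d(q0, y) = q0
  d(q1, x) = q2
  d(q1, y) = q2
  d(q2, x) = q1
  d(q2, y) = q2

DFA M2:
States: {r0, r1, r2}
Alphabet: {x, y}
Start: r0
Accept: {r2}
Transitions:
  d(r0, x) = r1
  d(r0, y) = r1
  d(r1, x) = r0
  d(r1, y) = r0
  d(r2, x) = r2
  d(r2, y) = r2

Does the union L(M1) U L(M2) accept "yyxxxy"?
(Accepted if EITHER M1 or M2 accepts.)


M1: final=q2 accepted=False
M2: final=r0 accepted=False

No, union rejects (neither accepts)


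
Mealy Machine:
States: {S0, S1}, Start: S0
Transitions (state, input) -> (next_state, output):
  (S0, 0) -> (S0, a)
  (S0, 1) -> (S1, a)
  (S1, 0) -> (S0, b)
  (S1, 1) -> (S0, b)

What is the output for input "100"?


Step-by-step:
  (S0, 1) -> (S1, a)
  (S1, 0) -> (S0, b)
  (S0, 0) -> (S0, a)

"aba"


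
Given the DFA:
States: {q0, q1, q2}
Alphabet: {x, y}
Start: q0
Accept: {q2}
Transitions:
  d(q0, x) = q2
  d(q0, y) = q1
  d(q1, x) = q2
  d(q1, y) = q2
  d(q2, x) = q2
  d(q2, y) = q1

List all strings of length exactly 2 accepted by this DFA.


All strings of length 2: 4 total
Accepted: 3

"xx", "yx", "yy"


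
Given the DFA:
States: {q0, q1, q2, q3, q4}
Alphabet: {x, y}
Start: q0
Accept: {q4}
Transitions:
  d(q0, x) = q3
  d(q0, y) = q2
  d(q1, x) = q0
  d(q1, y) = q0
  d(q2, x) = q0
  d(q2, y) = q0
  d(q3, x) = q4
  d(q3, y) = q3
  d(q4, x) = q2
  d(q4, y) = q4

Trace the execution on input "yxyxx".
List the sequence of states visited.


Input: yxyxx
d(q0, y) = q2
d(q2, x) = q0
d(q0, y) = q2
d(q2, x) = q0
d(q0, x) = q3


q0 -> q2 -> q0 -> q2 -> q0 -> q3


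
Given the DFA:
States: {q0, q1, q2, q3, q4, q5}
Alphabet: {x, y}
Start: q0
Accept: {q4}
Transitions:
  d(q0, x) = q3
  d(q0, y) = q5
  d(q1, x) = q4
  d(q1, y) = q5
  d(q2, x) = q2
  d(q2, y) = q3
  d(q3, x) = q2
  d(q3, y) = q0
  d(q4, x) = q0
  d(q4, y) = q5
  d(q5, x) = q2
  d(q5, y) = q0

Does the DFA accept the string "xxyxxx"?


Trace: q0 -> q3 -> q2 -> q3 -> q2 -> q2 -> q2
Final state: q2
Accept states: {q4}

No, rejected (final state q2 is not an accept state)


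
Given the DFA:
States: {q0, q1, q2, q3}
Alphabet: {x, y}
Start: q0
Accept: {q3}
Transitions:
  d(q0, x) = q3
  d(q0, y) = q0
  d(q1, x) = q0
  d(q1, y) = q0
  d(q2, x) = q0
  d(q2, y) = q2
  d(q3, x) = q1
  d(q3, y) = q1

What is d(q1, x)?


Looking up transition d(q1, x)

q0


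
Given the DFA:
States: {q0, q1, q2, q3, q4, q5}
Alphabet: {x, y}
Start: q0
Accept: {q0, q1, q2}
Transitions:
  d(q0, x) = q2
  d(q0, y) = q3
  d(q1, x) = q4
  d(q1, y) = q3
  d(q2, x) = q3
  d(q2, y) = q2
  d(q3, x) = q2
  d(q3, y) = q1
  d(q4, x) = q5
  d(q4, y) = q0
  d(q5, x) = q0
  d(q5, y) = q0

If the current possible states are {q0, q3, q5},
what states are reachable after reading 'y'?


Apply transition on 'y' from each current state:
  d(q0, y) = q3
  d(q3, y) = q1
  d(q5, y) = q0

{q0, q1, q3}


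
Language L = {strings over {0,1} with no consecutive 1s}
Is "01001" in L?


'11' does not occur

Yes, "01001" is in L


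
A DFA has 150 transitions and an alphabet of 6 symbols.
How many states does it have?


Each state has exactly one transition per symbol.
states = transitions / |alphabet| = 150 / 6 = 25

25


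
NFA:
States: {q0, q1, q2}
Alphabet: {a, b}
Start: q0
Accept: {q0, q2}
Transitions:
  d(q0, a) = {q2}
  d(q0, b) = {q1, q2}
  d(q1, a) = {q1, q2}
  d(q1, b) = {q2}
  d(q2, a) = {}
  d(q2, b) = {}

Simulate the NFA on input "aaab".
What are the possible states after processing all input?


Start: {q0}
  --a--> {q2}
  --a--> {}
  --a--> {}
  --b--> {}

{} (empty set, no valid transitions)


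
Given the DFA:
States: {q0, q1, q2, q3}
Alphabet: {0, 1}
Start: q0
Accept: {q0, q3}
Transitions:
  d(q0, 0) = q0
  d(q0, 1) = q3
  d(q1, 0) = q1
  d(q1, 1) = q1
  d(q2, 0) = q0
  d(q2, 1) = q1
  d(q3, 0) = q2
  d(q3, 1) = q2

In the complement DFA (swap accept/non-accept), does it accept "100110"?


Trace: q0 -> q3 -> q2 -> q0 -> q3 -> q2 -> q0
Final: q0
Original accept: {q0, q3}
Complement: q0 is in original accept

No, complement rejects (original accepts)


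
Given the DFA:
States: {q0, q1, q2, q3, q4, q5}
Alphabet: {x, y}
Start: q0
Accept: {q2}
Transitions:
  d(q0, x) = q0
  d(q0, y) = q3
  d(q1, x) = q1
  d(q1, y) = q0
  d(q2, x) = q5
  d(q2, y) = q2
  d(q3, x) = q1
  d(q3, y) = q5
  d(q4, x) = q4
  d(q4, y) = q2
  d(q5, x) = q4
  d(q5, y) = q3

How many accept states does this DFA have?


Accept states listed: {q2}
Counting: q2(1)

1


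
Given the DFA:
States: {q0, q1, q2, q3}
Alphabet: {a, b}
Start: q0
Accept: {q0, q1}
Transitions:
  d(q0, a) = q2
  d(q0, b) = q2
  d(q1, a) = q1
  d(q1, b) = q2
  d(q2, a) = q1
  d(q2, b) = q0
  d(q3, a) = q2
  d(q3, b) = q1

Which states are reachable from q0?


BFS from q0:
  layer 0: {q0}
  layer 1: {q2}
  layer 2: {q1}

{q0, q1, q2}


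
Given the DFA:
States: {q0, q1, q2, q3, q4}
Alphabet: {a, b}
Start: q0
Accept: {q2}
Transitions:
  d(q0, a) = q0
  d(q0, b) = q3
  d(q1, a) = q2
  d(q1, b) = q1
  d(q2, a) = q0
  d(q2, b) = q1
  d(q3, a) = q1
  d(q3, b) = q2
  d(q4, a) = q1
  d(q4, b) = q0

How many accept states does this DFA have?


Accept states listed: {q2}
Counting: q2(1)

1


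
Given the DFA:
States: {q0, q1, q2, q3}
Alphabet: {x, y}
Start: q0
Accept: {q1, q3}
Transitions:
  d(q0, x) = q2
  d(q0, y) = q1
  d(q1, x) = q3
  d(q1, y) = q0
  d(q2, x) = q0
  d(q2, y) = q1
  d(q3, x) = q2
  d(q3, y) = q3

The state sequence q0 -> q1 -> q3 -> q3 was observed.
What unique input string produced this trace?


Trace back each transition to find the symbol:
  q0 --[y]--> q1
  q1 --[x]--> q3
  q3 --[y]--> q3

"yxy"


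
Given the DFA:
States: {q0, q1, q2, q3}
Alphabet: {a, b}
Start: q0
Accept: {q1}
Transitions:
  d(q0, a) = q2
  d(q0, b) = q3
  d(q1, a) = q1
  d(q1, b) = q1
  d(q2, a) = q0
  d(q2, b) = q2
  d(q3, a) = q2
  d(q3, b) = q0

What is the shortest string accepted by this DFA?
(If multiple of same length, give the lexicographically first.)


BFS by string length (lex-first path to each state shown):
  len 0: q0<-""
  len 1: q2<-"a", q3<-"b"
  len 2: q0<-"aa", q2<-"ab"
  len 3: q0<-"aba", q2<-"aaa", q3<-"aab"
  len 4: q0<-"aaaa", q2<-"aaab", q3<-"abab"
  len 5: q0<-"aaaba", q2<-"aaaaa", q3<-"aaaab"
  len 6: q0<-"aaaaaa", q2<-"aaaaab", q3<-"aaabab"
  len 7: q0<-"aaaaaba", q2<-"aaaaaaa", q3<-"aaaaaab"
  len 8: q0<-"aaaaaaaa", q2<-"aaaaaaab", q3<-"aaaaabab"

No string accepted (empty language)


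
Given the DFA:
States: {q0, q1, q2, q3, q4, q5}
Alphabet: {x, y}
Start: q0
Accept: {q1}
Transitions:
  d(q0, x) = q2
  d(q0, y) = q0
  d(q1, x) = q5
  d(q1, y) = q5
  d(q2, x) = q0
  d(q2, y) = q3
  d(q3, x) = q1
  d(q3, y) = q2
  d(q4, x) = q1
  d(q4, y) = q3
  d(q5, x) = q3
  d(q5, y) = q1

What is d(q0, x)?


Looking up transition d(q0, x)

q2


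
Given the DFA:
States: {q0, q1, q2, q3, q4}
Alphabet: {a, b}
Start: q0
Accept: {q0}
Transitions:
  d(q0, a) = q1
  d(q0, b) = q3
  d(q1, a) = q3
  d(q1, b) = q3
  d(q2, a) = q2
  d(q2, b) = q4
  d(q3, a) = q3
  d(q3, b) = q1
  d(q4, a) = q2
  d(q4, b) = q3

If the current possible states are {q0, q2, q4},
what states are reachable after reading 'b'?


Apply transition on 'b' from each current state:
  d(q0, b) = q3
  d(q2, b) = q4
  d(q4, b) = q3

{q3, q4}


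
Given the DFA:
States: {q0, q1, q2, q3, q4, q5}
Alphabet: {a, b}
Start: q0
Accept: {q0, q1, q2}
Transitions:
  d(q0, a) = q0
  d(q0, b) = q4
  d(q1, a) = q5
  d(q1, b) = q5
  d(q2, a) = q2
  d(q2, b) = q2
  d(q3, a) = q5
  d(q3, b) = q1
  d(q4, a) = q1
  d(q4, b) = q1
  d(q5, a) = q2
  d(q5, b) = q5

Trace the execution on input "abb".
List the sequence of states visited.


Input: abb
d(q0, a) = q0
d(q0, b) = q4
d(q4, b) = q1


q0 -> q0 -> q4 -> q1


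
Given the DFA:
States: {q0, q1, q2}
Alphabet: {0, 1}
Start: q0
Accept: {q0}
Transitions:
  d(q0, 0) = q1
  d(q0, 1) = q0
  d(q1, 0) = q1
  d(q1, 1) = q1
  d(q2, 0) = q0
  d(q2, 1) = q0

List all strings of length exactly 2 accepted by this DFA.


All strings of length 2: 4 total
Accepted: 1

"11"


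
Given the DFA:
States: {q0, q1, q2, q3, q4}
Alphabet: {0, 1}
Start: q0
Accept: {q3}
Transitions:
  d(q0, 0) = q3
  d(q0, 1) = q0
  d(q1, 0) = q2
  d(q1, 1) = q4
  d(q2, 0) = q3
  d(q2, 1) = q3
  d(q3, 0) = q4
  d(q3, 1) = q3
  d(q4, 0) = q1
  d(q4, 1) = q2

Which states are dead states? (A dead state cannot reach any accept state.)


Forward reachability from each state:
  q0 -> reaches accept state q3 (live)
  q1 -> reaches accept state q3 (live)
  q2 -> reaches accept state q3 (live)
  q3 -> reaches accept state q3 (live)
  q4 -> reaches accept state q3 (live)

None (all states can reach an accept state)


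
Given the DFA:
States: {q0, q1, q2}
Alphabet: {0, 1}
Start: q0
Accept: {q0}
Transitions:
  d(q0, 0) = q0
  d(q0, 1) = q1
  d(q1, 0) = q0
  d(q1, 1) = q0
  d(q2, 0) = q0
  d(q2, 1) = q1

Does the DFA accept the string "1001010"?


Trace: q0 -> q1 -> q0 -> q0 -> q1 -> q0 -> q1 -> q0
Final state: q0
Accept states: {q0}

Yes, accepted (final state q0 is an accept state)


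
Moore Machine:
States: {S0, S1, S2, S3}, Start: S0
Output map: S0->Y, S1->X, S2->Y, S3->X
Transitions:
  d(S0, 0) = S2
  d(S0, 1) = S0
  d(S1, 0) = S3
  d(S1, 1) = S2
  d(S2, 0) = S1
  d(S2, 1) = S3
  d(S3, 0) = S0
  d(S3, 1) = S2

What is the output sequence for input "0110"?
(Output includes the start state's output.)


Start: S0 (output Y)
  --0--> S2 (output Y)
  --1--> S3 (output X)
  --1--> S2 (output Y)
  --0--> S1 (output X)

"YYXYX"


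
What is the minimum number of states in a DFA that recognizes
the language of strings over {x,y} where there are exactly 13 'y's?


States: count = 0, 1, ..., 13 (that's 14 states), plus a dead state for count > 13.
Total: 14 + 1 = 15. Accept = count-13 state.

15


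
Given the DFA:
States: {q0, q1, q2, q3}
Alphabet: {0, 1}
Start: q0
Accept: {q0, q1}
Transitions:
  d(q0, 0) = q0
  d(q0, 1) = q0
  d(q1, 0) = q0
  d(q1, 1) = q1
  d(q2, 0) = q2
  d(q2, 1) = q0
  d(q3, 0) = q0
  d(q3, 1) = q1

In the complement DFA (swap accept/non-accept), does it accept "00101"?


Trace: q0 -> q0 -> q0 -> q0 -> q0 -> q0
Final: q0
Original accept: {q0, q1}
Complement: q0 is in original accept

No, complement rejects (original accepts)


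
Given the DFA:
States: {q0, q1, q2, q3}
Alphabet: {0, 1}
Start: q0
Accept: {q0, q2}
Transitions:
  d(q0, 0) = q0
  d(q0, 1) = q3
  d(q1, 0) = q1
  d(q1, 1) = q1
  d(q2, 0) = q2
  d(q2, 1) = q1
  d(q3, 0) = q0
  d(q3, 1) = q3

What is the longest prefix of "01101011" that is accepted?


Run the DFA, marking each prefix where the state is accepting:
  "" -> q0 [accept]
  "0" -> q0 [accept]
  "01" -> q3 [reject]
  "011" -> q3 [reject]
  "0110" -> q0 [accept]
  "01101" -> q3 [reject]
  "011010" -> q0 [accept]
  "0110101" -> q3 [reject]
  "01101011" -> q3 [reject]

"011010"


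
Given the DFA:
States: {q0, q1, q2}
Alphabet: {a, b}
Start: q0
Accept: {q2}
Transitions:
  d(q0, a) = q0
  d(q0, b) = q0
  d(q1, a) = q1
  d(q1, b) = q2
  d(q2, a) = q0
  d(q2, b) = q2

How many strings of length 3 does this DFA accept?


Enumerating all length-3 strings:
  "aaa" -> q0 [reject]
  "aab" -> q0 [reject]
  "aba" -> q0 [reject]
  "abb" -> q0 [reject]
  "baa" -> q0 [reject]
  "bab" -> q0 [reject]
  "bba" -> q0 [reject]
  "bbb" -> q0 [reject]

0 out of 8


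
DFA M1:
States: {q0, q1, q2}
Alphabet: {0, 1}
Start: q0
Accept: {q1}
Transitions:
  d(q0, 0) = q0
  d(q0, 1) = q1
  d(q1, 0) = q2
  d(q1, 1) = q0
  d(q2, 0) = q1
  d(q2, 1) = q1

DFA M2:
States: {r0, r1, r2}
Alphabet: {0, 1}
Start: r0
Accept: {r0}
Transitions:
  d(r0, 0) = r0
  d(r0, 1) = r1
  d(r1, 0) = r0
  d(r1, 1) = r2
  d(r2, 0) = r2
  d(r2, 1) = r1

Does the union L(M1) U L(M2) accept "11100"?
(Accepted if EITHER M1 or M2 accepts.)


M1: final=q1 accepted=True
M2: final=r0 accepted=True

Yes, union accepts


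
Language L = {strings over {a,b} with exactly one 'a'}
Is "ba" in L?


count('a') = 1

Yes, "ba" is in L


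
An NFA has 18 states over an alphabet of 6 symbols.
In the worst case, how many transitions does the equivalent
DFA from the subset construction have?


Subset construction: one DFA state per subset of NFA states = 2^18 = 262144 states.
Each DFA state has 6 outgoing transitions: 262144 * 6 = 1572864

1572864


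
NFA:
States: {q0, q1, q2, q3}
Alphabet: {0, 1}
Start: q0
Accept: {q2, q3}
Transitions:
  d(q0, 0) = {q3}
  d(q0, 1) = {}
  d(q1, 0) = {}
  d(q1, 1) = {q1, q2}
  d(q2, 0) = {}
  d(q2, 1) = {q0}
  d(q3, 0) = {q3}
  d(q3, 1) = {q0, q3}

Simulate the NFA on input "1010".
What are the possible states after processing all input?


Start: {q0}
  --1--> {}
  --0--> {}
  --1--> {}
  --0--> {}

{} (empty set, no valid transitions)


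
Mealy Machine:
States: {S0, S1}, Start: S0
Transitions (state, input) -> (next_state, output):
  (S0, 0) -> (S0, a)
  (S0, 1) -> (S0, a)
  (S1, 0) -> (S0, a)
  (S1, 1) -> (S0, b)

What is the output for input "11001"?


Step-by-step:
  (S0, 1) -> (S0, a)
  (S0, 1) -> (S0, a)
  (S0, 0) -> (S0, a)
  (S0, 0) -> (S0, a)
  (S0, 1) -> (S0, a)

"aaaaa"


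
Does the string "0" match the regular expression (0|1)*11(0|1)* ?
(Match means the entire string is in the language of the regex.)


|string| = 1; first = '0'; last = '0'

No, "0" does not match (0|1)*11(0|1)*


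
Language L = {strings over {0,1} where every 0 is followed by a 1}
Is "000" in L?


'00' present: True; ends with '0': True

No, "000" is not in L


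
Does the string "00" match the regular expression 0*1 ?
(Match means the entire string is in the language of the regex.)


|string| = 2; first = '0'; last = '0'

No, "00" does not match 0*1


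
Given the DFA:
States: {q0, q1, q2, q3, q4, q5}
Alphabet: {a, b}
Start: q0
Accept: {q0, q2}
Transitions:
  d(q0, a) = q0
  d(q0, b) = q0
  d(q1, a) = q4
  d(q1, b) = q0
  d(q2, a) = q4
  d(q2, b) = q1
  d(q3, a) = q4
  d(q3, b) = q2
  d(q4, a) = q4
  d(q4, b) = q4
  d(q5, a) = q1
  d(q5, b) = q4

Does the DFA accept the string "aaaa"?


Trace: q0 -> q0 -> q0 -> q0 -> q0
Final state: q0
Accept states: {q0, q2}

Yes, accepted (final state q0 is an accept state)


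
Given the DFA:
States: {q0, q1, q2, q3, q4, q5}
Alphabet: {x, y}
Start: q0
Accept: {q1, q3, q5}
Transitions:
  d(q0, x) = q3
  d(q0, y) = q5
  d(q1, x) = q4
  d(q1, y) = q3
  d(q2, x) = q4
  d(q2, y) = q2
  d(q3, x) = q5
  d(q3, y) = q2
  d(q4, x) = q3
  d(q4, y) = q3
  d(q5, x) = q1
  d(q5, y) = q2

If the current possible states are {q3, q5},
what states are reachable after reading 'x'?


Apply transition on 'x' from each current state:
  d(q3, x) = q5
  d(q5, x) = q1

{q1, q5}


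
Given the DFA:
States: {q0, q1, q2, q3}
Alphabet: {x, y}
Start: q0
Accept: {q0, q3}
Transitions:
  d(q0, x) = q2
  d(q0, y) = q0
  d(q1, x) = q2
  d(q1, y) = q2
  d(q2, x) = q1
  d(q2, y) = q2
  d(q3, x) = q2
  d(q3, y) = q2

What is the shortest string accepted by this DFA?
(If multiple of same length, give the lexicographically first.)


BFS by string length (lex-first path to each state shown):
  len 0: q0<-""
Found accept state at length 0.

"" (empty string)


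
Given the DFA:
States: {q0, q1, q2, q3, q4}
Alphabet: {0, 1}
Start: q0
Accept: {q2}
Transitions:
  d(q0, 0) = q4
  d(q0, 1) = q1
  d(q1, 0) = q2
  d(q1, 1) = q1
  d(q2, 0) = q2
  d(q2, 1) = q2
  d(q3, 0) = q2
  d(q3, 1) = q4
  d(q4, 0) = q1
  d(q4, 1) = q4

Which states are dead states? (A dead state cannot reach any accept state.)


Forward reachability from each state:
  q0 -> reaches accept state q2 (live)
  q1 -> reaches accept state q2 (live)
  q2 -> reaches accept state q2 (live)
  q3 -> reaches accept state q2 (live)
  q4 -> reaches accept state q2 (live)

None (all states can reach an accept state)


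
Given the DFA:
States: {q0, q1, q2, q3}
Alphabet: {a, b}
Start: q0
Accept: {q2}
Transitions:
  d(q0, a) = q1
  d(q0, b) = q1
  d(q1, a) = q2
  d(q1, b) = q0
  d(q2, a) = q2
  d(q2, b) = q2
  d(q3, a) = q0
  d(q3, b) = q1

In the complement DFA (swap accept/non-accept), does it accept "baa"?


Trace: q0 -> q1 -> q2 -> q2
Final: q2
Original accept: {q2}
Complement: q2 is in original accept

No, complement rejects (original accepts)


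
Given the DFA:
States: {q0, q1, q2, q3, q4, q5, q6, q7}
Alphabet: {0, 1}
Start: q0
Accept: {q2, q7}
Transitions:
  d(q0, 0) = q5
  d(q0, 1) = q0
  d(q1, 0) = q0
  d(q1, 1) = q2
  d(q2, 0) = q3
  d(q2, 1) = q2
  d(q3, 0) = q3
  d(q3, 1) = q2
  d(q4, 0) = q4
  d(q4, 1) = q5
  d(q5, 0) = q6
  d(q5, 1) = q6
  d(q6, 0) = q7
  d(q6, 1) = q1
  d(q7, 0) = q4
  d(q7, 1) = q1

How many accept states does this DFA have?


Accept states listed: {q2, q7}
Counting: q2(1) q7(2)

2


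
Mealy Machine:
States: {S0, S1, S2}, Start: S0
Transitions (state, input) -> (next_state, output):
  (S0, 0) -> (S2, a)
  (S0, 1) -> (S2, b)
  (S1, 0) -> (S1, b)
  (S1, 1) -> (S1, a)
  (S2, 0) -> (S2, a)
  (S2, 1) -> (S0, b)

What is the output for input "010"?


Step-by-step:
  (S0, 0) -> (S2, a)
  (S2, 1) -> (S0, b)
  (S0, 0) -> (S2, a)

"aba"


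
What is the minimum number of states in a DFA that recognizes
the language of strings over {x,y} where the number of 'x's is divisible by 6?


States track (count of 'x') mod 6.
Need 6 states: one per remainder 0..5; accept = remainder 0.

6


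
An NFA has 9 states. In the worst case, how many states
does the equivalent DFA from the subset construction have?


Subset construction: one DFA state per subset of NFA states.
2^9 = 512

512


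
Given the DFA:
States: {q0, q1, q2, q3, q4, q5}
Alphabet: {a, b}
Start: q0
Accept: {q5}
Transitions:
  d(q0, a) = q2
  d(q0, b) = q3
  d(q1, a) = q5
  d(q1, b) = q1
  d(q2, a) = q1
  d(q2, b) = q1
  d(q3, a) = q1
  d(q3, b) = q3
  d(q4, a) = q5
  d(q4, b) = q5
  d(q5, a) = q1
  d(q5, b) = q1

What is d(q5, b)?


Looking up transition d(q5, b)

q1


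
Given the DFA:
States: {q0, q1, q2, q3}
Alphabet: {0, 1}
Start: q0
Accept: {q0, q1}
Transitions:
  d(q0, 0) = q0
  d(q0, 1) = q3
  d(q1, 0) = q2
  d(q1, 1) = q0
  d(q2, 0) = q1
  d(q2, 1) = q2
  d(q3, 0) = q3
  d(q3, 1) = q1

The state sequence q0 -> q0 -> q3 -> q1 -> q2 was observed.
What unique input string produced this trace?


Trace back each transition to find the symbol:
  q0 --[0]--> q0
  q0 --[1]--> q3
  q3 --[1]--> q1
  q1 --[0]--> q2

"0110"


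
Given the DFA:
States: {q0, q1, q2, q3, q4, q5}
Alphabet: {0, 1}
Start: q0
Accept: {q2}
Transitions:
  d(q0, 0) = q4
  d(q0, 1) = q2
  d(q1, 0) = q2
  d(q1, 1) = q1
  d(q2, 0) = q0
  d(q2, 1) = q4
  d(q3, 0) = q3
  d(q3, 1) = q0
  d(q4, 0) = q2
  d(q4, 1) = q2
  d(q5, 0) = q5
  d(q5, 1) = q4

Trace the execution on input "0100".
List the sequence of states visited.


Input: 0100
d(q0, 0) = q4
d(q4, 1) = q2
d(q2, 0) = q0
d(q0, 0) = q4


q0 -> q4 -> q2 -> q0 -> q4


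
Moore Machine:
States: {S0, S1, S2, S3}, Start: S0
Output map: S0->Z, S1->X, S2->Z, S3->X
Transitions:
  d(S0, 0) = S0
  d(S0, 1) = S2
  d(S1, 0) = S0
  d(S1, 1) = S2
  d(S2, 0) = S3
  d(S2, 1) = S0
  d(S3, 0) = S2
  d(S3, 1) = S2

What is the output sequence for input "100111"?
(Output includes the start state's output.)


Start: S0 (output Z)
  --1--> S2 (output Z)
  --0--> S3 (output X)
  --0--> S2 (output Z)
  --1--> S0 (output Z)
  --1--> S2 (output Z)
  --1--> S0 (output Z)

"ZZXZZZZ"


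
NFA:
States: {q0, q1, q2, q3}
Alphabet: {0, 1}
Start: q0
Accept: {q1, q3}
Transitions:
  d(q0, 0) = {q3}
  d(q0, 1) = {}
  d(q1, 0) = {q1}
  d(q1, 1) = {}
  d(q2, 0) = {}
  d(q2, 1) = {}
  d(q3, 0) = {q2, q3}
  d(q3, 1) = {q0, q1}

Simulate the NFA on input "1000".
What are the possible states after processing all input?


Start: {q0}
  --1--> {}
  --0--> {}
  --0--> {}
  --0--> {}

{} (empty set, no valid transitions)


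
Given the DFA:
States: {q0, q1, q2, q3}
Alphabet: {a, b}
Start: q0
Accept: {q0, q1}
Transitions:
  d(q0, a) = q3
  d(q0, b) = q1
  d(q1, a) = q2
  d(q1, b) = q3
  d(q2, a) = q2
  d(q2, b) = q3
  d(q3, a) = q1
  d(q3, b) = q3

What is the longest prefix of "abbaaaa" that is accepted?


Run the DFA, marking each prefix where the state is accepting:
  "" -> q0 [accept]
  "a" -> q3 [reject]
  "ab" -> q3 [reject]
  "abb" -> q3 [reject]
  "abba" -> q1 [accept]
  "abbaa" -> q2 [reject]
  "abbaaa" -> q2 [reject]
  "abbaaaa" -> q2 [reject]

"abba"


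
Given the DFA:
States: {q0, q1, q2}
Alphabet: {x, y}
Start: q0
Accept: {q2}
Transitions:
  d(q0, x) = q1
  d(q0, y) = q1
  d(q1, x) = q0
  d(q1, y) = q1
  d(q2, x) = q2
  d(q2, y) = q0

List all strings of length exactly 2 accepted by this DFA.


All strings of length 2: 4 total
Accepted: 0

None


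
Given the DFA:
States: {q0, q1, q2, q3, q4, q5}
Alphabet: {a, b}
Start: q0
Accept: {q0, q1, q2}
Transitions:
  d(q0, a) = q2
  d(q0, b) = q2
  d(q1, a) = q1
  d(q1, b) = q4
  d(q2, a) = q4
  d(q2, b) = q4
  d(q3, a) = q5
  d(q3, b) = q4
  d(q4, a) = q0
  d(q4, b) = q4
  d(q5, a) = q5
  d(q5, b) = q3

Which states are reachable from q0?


BFS from q0:
  layer 0: {q0}
  layer 1: {q2}
  layer 2: {q4}

{q0, q2, q4}


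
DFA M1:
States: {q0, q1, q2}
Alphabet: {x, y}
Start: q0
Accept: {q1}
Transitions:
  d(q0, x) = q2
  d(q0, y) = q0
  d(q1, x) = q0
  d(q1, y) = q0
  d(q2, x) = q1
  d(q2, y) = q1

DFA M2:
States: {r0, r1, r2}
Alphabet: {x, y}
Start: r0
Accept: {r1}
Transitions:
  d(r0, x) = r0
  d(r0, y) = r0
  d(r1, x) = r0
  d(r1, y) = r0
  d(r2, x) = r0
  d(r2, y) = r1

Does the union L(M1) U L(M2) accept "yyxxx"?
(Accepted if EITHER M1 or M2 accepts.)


M1: final=q0 accepted=False
M2: final=r0 accepted=False

No, union rejects (neither accepts)


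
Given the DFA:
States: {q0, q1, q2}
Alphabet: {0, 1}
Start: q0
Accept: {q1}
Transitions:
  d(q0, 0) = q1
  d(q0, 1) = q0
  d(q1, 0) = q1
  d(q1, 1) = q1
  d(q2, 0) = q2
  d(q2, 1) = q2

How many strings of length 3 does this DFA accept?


Enumerating all length-3 strings:
  "000" -> q1 [accept]
  "001" -> q1 [accept]
  "010" -> q1 [accept]
  "011" -> q1 [accept]
  "100" -> q1 [accept]
  "101" -> q1 [accept]
  "110" -> q1 [accept]
  "111" -> q0 [reject]

7 out of 8


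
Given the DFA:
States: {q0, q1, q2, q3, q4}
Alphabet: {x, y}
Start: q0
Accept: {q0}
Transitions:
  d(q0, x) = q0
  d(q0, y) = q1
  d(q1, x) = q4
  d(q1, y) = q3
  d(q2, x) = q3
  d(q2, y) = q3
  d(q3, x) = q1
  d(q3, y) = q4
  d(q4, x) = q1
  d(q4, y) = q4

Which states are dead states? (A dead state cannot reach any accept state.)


Forward reachability from each state:
  q0 -> reaches accept state q0 (live)
  q1 -> reaches {q1, q3, q4}, no accept state (dead)
  q2 -> reaches {q1, q2, q3, q4}, no accept state (dead)
  q3 -> reaches {q1, q3, q4}, no accept state (dead)
  q4 -> reaches {q1, q3, q4}, no accept state (dead)

{q1, q2, q3, q4}


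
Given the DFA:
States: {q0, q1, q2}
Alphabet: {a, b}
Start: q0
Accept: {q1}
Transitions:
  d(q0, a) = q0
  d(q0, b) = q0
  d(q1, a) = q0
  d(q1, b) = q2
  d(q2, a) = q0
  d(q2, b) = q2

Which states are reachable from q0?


BFS from q0:
  layer 0: {q0}

{q0}


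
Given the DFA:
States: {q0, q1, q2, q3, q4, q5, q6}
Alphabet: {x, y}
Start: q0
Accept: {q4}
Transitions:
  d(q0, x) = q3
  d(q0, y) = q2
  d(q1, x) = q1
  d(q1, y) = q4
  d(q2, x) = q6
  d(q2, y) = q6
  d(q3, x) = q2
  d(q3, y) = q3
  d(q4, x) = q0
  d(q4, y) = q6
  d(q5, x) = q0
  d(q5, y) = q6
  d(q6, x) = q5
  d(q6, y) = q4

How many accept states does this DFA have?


Accept states listed: {q4}
Counting: q4(1)

1


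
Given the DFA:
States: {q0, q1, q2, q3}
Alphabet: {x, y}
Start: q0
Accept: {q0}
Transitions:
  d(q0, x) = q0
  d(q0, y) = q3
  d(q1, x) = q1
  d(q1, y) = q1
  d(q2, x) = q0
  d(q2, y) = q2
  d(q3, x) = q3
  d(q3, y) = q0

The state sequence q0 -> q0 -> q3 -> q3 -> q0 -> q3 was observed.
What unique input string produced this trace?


Trace back each transition to find the symbol:
  q0 --[x]--> q0
  q0 --[y]--> q3
  q3 --[x]--> q3
  q3 --[y]--> q0
  q0 --[y]--> q3

"xyxyy"


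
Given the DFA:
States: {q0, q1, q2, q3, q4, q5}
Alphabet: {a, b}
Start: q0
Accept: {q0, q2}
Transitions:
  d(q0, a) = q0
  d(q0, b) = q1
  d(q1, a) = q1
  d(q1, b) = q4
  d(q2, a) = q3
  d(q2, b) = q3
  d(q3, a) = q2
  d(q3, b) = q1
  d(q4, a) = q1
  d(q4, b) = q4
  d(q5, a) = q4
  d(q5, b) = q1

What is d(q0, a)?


Looking up transition d(q0, a)

q0


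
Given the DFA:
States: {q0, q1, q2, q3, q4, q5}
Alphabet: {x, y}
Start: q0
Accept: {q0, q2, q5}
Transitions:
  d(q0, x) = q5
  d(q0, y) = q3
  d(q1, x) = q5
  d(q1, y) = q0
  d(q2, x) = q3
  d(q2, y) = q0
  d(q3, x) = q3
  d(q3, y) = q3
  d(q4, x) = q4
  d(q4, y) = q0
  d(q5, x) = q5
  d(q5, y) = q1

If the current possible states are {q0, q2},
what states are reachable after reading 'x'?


Apply transition on 'x' from each current state:
  d(q0, x) = q5
  d(q2, x) = q3

{q3, q5}


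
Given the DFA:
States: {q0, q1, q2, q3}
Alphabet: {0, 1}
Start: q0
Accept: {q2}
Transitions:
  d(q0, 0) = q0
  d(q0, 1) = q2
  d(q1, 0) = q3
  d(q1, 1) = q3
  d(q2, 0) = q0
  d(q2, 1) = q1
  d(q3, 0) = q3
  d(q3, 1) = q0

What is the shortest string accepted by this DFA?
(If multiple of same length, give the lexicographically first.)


BFS by string length (lex-first path to each state shown):
  len 0: q0<-""
  len 1: q0<-"0", q2<-"1"
Found accept state at length 1.

"1"


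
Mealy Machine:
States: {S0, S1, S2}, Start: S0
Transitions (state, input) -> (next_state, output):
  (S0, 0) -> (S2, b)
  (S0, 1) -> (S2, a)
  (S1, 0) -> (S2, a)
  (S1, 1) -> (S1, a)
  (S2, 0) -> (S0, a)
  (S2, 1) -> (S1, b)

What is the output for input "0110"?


Step-by-step:
  (S0, 0) -> (S2, b)
  (S2, 1) -> (S1, b)
  (S1, 1) -> (S1, a)
  (S1, 0) -> (S2, a)

"bbaa"


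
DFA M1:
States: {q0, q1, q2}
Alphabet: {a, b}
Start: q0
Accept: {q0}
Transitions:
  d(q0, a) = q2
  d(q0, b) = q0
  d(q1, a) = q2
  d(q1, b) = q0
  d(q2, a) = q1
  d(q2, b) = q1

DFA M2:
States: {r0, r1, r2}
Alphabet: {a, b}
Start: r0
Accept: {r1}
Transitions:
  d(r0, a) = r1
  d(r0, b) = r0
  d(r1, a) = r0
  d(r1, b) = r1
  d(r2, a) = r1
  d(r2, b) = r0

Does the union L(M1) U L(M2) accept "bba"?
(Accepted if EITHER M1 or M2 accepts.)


M1: final=q2 accepted=False
M2: final=r1 accepted=True

Yes, union accepts
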